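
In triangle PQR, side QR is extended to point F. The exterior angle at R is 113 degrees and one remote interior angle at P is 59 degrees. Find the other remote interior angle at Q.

angle Q = 113 - 59 = 54 degrees (exterior angle theorem).

54 degrees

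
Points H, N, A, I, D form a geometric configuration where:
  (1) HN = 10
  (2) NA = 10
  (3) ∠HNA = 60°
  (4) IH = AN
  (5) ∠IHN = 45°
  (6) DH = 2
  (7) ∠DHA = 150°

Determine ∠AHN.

Step 1: By the law of cosines on triangle HNA: HA² = 10² + 10² − 2·10·10·cos(60°) = 100, so HA = 10.
Step 2: By the inverse law of cosines on triangle AHN: cos(∠AHN) = (10² + 10² − 10²) / (2·10·10) = 100/200 = 0.5, so ∠AHN = 60°.

Therefore, the measure of angle ∠AHN = 60°.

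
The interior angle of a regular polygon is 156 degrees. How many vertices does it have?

Each interior angle of a regular n-gon is (n - 2) * 180 / n.
Setting this equal to 156:
(n - 2) * 180 / n = 156
Each exterior angle = 180 - 156 = 24 degrees.
Since exterior angles sum to 360: n = 360 / 24 = 15.

15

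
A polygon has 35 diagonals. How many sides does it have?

Using d = n(n - 3)/2, we solve 35 = n(n - 3)/2.
So n(n - 3) = 70.
Testing n = 10: 10 * 7 = 70 = 70. Correct.
The polygon has 10 sides.

10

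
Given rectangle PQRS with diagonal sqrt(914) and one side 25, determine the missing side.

Using the Pythagorean theorem: d^2 = a^2 + b^2
b^2 = d^2 - a^2
b^2 = 914 - 625
b^2 = 289
b = sqrt(289) = 17

17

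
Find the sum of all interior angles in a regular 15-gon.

The sum of interior angles of an n-sided polygon is (n - 2) * 180.
For n = 15: (15 - 2) * 180 = 13 * 180 = 2340 degrees.

2340 degrees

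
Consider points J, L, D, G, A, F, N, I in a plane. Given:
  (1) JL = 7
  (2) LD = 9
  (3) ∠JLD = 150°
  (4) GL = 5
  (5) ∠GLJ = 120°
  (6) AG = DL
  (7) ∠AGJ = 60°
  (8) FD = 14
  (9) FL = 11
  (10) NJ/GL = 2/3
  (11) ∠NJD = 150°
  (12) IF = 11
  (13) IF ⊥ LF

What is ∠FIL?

Step 1: By the law of cosines on triangle IFL: IL² = 11² + 11² − 2·11·11·cos(90°) = 242, so IL = 11·√2.
Step 2: By the inverse law of cosines on triangle FIL: cos(∠FIL) = (11² + (11·√2)² − 11²) / (2·11·11·√2) = 242/342.24 = 0.7071, so ∠FIL = 45°.

Therefore, the measure of angle ∠FIL = 45°.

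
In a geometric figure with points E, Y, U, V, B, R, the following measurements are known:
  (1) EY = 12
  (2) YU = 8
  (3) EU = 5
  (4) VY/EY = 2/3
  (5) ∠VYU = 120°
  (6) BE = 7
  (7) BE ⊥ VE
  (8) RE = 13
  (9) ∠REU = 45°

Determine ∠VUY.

From the given relations: VY = 2/3·EY = 2/3·12 = 8.
Step 1: By the law of cosines on triangle UYV: UV² = 8² + 8² − 2·8·8·cos(120°) = 192, so UV = 8·√3.
Step 2: By the inverse law of cosines on triangle VUY: cos(∠VUY) = ((8·√3)² + 8² − 8²) / (2·8·√3·8) = 192/221.7 = 0.866, so ∠VUY = 30°.

Therefore, the measure of angle ∠VUY = 30°.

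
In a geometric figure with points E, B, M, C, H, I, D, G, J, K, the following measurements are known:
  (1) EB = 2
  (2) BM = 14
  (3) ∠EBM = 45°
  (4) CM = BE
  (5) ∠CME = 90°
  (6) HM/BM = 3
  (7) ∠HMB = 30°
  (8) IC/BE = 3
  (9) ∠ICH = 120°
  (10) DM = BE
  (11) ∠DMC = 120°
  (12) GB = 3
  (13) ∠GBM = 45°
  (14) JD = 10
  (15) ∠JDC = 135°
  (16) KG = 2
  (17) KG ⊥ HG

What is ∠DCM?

From the given relations: CM = BE = 2; DM = BE = 2.
Step 1: By the law of cosines on triangle CMD: CD² = 2² + 2² − 2·2·2·cos(120°) = 12, so CD = 2·√3.
Step 2: By the inverse law of cosines on triangle DCM: cos(∠DCM) = ((2·√3)² + 2² − 2²) / (2·2·√3·2) = 12/13.86 = 0.866, so ∠DCM = 30°.

Therefore, the measure of angle ∠DCM = 30°.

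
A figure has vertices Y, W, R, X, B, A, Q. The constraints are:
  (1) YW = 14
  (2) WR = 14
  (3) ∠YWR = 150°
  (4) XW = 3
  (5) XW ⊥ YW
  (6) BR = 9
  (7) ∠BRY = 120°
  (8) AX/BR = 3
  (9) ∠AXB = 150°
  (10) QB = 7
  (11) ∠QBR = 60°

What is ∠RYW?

Step 1: By the law of cosines on triangle YWR: YR² = 14² + 14² − 2·14·14·cos(150°) = 731.48, so YR ≈ 27.05.
Step 2: By the inverse law of cosines on triangle RYW: cos(∠RYW) = (27.05² + 14² − 14²) / (2·27.05·14) = 731.48/757.29 = 0.9659, so ∠RYW = 15°.

Therefore, the measure of angle ∠RYW = 15°.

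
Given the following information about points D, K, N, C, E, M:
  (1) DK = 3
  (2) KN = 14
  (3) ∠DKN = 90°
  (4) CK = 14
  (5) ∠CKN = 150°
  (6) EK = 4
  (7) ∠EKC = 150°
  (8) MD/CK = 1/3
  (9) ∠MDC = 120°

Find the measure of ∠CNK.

Step 1: By the law of cosines on triangle NKC: NC² = 14² + 14² − 2·14·14·cos(150°) = 731.48, so NC ≈ 27.05.
Step 2: By the inverse law of cosines on triangle CNK: cos(∠CNK) = (27.05² + 14² − 14²) / (2·27.05·14) = 731.48/757.29 = 0.9659, so ∠CNK = 15°.

Therefore, the measure of angle ∠CNK = 15°.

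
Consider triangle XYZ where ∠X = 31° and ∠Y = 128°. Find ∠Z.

The interior angles sum to 180°: angle Z = 180 - 31 - 128 = 21°.
The triangle is obtuse (angles 31°, 128°, 21°).

21 degrees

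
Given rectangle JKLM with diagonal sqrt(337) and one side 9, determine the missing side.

The diagonal of a rectangle forms a right triangle with the two sides.
Rearranging the Pythagorean theorem: missing side = sqrt(d^2 - known^2).
= sqrt(337 - 81) = sqrt(256) = 16.

16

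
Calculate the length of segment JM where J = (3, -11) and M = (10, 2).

The horizontal distance is |10 - 3| = 7 and the vertical distance is |2 - -11| = 13.
By the Pythagorean theorem, d = sqrt(7^2 + 13^2) = sqrt(218).

sqrt(218)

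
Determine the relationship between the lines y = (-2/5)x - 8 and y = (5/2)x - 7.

Slope of line 1: m1 = -2/5
Slope of line 2: m2 = 5/2
m1 * m2 = (-2/5) * (5/2) = -1 = -1, so the lines are perpendicular.

Perpendicular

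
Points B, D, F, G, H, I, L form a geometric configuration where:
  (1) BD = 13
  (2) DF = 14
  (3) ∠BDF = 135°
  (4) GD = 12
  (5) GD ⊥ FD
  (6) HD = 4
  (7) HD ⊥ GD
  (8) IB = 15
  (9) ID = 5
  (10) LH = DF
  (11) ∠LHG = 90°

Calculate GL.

From the given relations: LH = DF = 14.
Step 1: By the law of cosines on triangle GDH: GH² = 12² + 4² − 2·12·4·cos(90°) = 160, so GH = 4·√10.
Step 2: By the law of cosines on triangle GHL: GL² = (4·√10)² + 14² − 2·4·√10·14·cos(90°) = 356, so GL = 2·√89.

Therefore, the length of GL = 2·√89.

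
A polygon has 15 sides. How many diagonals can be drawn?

The number of diagonals in an n-gon is n(n - 3)/2.
For n = 15: 15(15 - 3)/2 = 15 × 12 / 2 = 90.

90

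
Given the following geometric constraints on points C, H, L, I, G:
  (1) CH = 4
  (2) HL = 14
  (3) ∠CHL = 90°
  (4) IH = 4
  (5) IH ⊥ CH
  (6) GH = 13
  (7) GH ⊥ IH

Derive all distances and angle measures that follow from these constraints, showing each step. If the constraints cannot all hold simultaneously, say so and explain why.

The constraints are consistent.

Step 1: From CH = 4, HL = 14, and ∠CHL = 90°, by the law of cosines:
  CL² = CH² + HL² - 2·CH·HL·cos(90°) = 16 + 196 - 0 = 212
  CL = 2·√53

Step 2: From CH = 4, HI = 4, and ∠CHI = 90°, by the law of cosines:
  CI² = CH² + HI² - 2·CH·HI·cos(90°) = 16 + 16 - 0 = 32
  CI = 4·√2

Step 3: From IH = 4, HG = 13, and ∠IHG = 90°, by the law of cosines:
  IG² = IH² + HG² - 2·IH·HG·cos(90°) = 16 + 169 - 0 = 185
  IG = √185

Step 4: From CH = 4, CI = 4·√2, HI = 4, by the inverse law of cosines:
  cos(∠HCI) = (CH² + CI² - HI²) / (2·CH·CI)
  ∠HCI = 45°

Step 5: From CH = 4, CL = 2·√53, HL = 14, by the inverse law of cosines:
  cos(∠HCL) = (CH² + CL² - HL²) / (2·CH·CL)
  ∠HCL = 74.05°

Step 6: From LC = 2·√53, LH = 14, CH = 4, by the inverse law of cosines:
  cos(∠CLH) = (LC² + LH² - CH²) / (2·LC·LH)
  ∠CLH = 15.95°

Step 7: From IC = 4·√2, IH = 4, CH = 4, by the inverse law of cosines:
  cos(∠CIH) = (IC² + IH² - CH²) / (2·IC·IH)
  ∠CIH = 45°

Step 8: From IG = √185, IH = 4, GH = 13, by the inverse law of cosines:
  cos(∠GIH) = (IG² + IH² - GH²) / (2·IG·IH)
  ∠GIH = 72.9°

Step 9: From GH = 13, GI = √185, HI = 4, by the inverse law of cosines:
  cos(∠HGI) = (GH² + GI² - HI²) / (2·GH·GI)
  ∠HGI = 17.1°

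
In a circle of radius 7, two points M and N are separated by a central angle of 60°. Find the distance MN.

Drop a perpendicular from the center to the chord, bisecting both the chord and the central angle.
Each half-chord = r sin(θ/2) = 7 sin(30°).
The full chord = 2 × 7 × sin(30°) = 7.

7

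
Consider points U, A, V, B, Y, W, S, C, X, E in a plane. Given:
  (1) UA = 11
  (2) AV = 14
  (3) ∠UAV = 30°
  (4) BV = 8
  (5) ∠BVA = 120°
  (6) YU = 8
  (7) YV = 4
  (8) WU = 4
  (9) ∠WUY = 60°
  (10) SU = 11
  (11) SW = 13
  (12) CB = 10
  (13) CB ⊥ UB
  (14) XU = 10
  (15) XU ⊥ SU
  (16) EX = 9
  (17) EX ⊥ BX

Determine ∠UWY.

Step 1: By the law of cosines on triangle WUY: WY² = 4² + 8² − 2·4·8·cos(60°) = 48, so WY = 4·√3.
Step 2: By the inverse law of cosines on triangle UWY: cos(∠UWY) = (4² + (4·√3)² − 8²) / (2·4·4·√3) = 0/55.43 = 0, so ∠UWY = 90°.

Therefore, the measure of angle ∠UWY = 90°.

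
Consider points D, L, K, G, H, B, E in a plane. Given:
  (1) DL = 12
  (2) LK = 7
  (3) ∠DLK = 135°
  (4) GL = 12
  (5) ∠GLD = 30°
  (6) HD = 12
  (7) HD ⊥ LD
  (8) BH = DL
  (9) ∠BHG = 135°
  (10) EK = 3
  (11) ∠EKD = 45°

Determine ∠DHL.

Step 1: By the law of cosines on triangle HDL: HL² = 12² + 12² − 2·12·12·cos(90°) = 288, so HL = 12·√2.
Step 2: By the inverse law of cosines on triangle DHL: cos(∠DHL) = (12² + (12·√2)² − 12²) / (2·12·12·√2) = 288/407.29 = 0.7071, so ∠DHL = 45°.

Therefore, the measure of angle ∠DHL = 45°.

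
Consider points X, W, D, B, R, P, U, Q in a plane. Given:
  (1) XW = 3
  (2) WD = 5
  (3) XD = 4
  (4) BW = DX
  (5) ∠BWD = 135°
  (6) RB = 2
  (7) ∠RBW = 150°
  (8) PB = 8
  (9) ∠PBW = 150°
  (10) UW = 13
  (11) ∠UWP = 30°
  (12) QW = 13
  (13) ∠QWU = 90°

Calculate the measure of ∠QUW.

Step 1: By the law of cosines on triangle UWQ: UQ² = 13² + 13² − 2·13·13·cos(90°) = 338, so UQ = 13·√2.
Step 2: By the inverse law of cosines on triangle QUW: cos(∠QUW) = ((13·√2)² + 13² − 13²) / (2·13·√2·13) = 338/478 = 0.7071, so ∠QUW = 45°.

Therefore, the measure of angle ∠QUW = 45°.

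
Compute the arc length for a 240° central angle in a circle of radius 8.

The full circumference is 2πr = 2π(8) = 16*pi.
The arc spans 240° out of 360°, which is a fraction of 2/3.
Arc length = 16*pi × 2/3 = 32*pi/3.

32*pi/3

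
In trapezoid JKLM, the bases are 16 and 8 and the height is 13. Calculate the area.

A trapezoid's area equals the midsegment times the height.
The midsegment is (16 + 8) / 2 = 12.
Area = 12 * 13 = 156.

156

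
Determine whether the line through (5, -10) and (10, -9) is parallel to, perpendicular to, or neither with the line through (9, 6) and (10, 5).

Slope of line 1: m1 = (-9 - -10)/(10 - 5) = 1/5 = 1/5
Slope of line 2: m2 = (5 - 6)/(10 - 9) = -1/1 = -1
m1 != m2 and m1*m2 = -1/5 != -1. Neither.

Neither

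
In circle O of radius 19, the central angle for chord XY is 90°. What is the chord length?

Chord length = 2r sin(θ/2)
= 2 × 19 × sin(90°/2)
= 2 × 19 × sin(45°)
= 19*sqrt(2)

19*sqrt(2)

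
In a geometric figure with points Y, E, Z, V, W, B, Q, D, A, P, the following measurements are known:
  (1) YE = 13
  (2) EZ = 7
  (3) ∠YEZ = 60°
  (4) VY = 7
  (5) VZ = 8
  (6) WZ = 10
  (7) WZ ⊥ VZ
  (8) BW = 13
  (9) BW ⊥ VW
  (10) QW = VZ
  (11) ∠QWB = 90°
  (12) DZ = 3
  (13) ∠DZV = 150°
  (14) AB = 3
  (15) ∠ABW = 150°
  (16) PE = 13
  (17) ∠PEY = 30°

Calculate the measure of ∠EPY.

Step 1: By the law of cosines on triangle PEY: PY² = 13² + 13² − 2·13·13·cos(30°) = 45.28, so PY ≈ 6.73.
Step 2: By the inverse law of cosines on triangle EPY: cos(∠EPY) = (13² + 6.73² − 13²) / (2·13·6.73) = 45.28/174.96 = 0.2588, so ∠EPY = 75°.

Therefore, the measure of angle ∠EPY = 75°.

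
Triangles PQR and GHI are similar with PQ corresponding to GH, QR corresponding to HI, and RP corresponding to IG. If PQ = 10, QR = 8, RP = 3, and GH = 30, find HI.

Since the triangles are similar, the ratio of corresponding sides is constant.
Scale factor k = GH / PQ = 30 / 10 = 3
HI = k * QR = 3 * 8 = 24

24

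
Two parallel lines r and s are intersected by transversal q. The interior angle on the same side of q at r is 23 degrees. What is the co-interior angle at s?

Co-interior (same-side interior) angles are between the parallel lines on the same side of the transversal.
Unlike corresponding or alternate interior angles, they are supplementary rather than equal.
So the angle = 180 - 23 = 157 degrees.

157 degrees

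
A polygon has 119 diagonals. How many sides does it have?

Using d = n(n - 3)/2, we solve 119 = n(n - 3)/2.
So n(n - 3) = 238.
Testing n = 17: 17 * 14 = 238 = 238. Correct.
The polygon has 17 sides.

17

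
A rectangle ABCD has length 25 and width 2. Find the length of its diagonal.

A rectangle's diagonal splits it into two right triangles, with the diagonal as the hypotenuse.
By the Pythagorean theorem, d^2 = 25^2 + 2^2 = 629.
Therefore d = sqrt(629).

sqrt(629)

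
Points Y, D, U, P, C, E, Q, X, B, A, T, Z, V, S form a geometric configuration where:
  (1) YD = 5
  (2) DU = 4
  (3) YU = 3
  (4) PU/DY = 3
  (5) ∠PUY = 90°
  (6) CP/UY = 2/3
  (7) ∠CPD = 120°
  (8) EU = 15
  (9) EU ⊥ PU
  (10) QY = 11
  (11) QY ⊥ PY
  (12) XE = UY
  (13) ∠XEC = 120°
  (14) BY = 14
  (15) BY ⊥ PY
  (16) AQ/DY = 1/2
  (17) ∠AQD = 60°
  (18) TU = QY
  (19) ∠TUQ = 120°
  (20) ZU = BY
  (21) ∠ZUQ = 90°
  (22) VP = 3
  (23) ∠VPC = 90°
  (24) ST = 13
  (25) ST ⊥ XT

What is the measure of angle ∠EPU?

From the given relations: PU = 3·DY = 3·5 = 15.
Step 1: By the law of cosines on triangle PUE: PE² = 15² + 15² − 2·15·15·cos(90°) = 450, so PE = 15·√2.
Step 2: By the inverse law of cosines on triangle EPU: cos(∠EPU) = ((15·√2)² + 15² − 15²) / (2·15·√2·15) = 450/636.4 = 0.7071, so ∠EPU = 45°.

Therefore, the measure of angle ∠EPU = 45°.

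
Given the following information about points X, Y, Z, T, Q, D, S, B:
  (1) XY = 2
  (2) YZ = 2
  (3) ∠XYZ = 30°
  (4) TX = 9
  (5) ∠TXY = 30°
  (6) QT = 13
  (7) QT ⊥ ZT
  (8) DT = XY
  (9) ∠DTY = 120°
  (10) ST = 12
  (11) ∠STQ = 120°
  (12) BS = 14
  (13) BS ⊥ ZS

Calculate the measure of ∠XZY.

Step 1: By the law of cosines on triangle ZYX: ZX² = 2² + 2² − 2·2·2·cos(30°) = 1.07, so ZX ≈ 1.04.
Step 2: By the inverse law of cosines on triangle XZY: cos(∠XZY) = (1.04² + 2² − 2²) / (2·1.04·2) = 1.07/4.14 = 0.2588, so ∠XZY = 75°.

Therefore, the measure of angle ∠XZY = 75°.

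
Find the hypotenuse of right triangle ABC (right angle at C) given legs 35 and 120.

AB = sqrt(35^2 + 120^2) = sqrt(15625) = 125

125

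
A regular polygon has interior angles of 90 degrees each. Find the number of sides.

Exterior angle = 180 - 90 = 90. n = 360 / 90 = 4.

4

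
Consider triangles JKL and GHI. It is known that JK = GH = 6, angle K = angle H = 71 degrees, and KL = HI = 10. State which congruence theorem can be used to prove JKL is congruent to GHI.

The given information matches SAS: Two pairs of corresponding sides and the included angle are equal (Side-Angle-Side).

SAS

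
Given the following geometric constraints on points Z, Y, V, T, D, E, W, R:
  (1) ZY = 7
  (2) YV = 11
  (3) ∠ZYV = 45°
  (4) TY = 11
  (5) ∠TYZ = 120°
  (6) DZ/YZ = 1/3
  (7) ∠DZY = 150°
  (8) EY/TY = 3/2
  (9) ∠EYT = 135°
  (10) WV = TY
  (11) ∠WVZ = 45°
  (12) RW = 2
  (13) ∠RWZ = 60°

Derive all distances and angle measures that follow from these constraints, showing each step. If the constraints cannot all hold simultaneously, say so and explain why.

The constraints are consistent.

From the given relations:
  DZ = 1/3·YZ = 1/3·7 ≈ 2.33
  EY = 3/2·TY = 3/2·11 ≈ 16.5
  WV = TY = 11

Step 1: From ZY = 7, YV = 11, and ∠ZYV = 45°, by the law of cosines:
  ZV² = ZY² + YV² - 2·ZY·YV·cos(45°) = 49 + 121 - 108.9 = 61.11
  ZV ≈ 7.82

Step 2: From ZY = 7, YT = 11, and ∠ZYT = 120°, by the law of cosines:
  ZT² = ZY² + YT² - 2·ZY·YT·cos(120°) = 49 + 121 + 77 = 247
  ZT ≈ 15.72

Step 3: From YZ = 7, ZD = 2.33, and ∠YZD = 150°, by the law of cosines:
  YD² = YZ² + ZD² - 2·YZ·ZD·cos(150°) = 49 + 5.444 + 28.29 = 82.73
  YD ≈ 9.1

Step 4: From TY = 11, YE = 16.5, and ∠TYE = 135°, by the law of cosines:
  TE² = TY² + YE² - 2·TY·YE·cos(135°) = 121 + 272.2 + 256.7 = 649.9
  TE ≈ 25.49

Step 5: From ZV = 7.82, VW = 11, and ∠ZVW = 45°, by the law of cosines:
  ZW² = ZV² + VW² - 2·ZV·VW·cos(45°) = 61.11 + 121 - 121.6 = 60.5
  ZW ≈ 7.78

Step 6: From ZT = 15.72, ZY = 7, TY = 11, by the inverse law of cosines:
  cos(∠TZY) = (ZT² + ZY² - TY²) / (2·ZT·ZY)
  ∠TZY = 37.31°

Step 7: From ZV = 7.82, ZY = 7, VY = 11, by the inverse law of cosines:
  cos(∠VZY) = (ZV² + ZY² - VY²) / (2·ZV·ZY)
  ∠VZY = 95.71°

Step 8: From YD = 9.1, YZ = 7, DZ = 2.33, by the inverse law of cosines:
  cos(∠DYZ) = (YD² + YZ² - DZ²) / (2·YD·YZ)
  ∠DYZ = 7.37°

Step 9: From VY = 11, VZ = 7.82, YZ = 7, by the inverse law of cosines:
  cos(∠YVZ) = (VY² + VZ² - YZ²) / (2·VY·VZ)
  ∠YVZ = 39.29°

Step 10: From TE = 25.49, TY = 11, EY = 16.5, by the inverse law of cosines:
  cos(∠ETY) = (TE² + TY² - EY²) / (2·TE·TY)
  ∠ETY = 27.24°

Step 11: From TY = 11, TZ = 15.72, YZ = 7, by the inverse law of cosines:
  cos(∠YTZ) = (TY² + TZ² - YZ²) / (2·TY·TZ)
  ∠YTZ = 22.69°

Step 12: From DY = 9.1, DZ = 2.33, YZ = 7, by the inverse law of cosines:
  cos(∠YDZ) = (DY² + DZ² - YZ²) / (2·DY·DZ)
  ∠YDZ = 22.63°

Step 13: From ET = 25.49, EY = 16.5, TY = 11, by the inverse law of cosines:
  cos(∠TEY) = (ET² + EY² - TY²) / (2·ET·EY)
  ∠TEY = 17.76°

Step 14: From ZW = 7.78, WR = 2, and ∠ZWR = 60°, by the law of cosines:
  ZR² = ZW² + WR² - 2·ZW·WR·cos(60°) = 60.5 + 4 - 15.56 = 48.94
  ZR ≈ 7

Step 15: From ZV = 7.82, ZW = 7.78, VW = 11, by the inverse law of cosines:
  cos(∠VZW) = (ZV² + ZW² - VW²) / (2·ZV·ZW)
  ∠VZW = 89.71°

Step 16: From WV = 11, WZ = 7.78, VZ = 7.82, by the inverse law of cosines:
  cos(∠VWZ) = (WV² + WZ² - VZ²) / (2·WV·WZ)
  ∠VWZ = 45.29°

Step 17: From ZR = 7, ZW = 7.78, RW = 2, by the inverse law of cosines:
  cos(∠RZW) = (ZR² + ZW² - RW²) / (2·ZR·ZW)
  ∠RZW = 14.33°

Step 18: From RW = 2, RZ = 7, WZ = 7.78, by the inverse law of cosines:
  cos(∠WRZ) = (RW² + RZ² - WZ²) / (2·RW·RZ)
  ∠WRZ = 105.67°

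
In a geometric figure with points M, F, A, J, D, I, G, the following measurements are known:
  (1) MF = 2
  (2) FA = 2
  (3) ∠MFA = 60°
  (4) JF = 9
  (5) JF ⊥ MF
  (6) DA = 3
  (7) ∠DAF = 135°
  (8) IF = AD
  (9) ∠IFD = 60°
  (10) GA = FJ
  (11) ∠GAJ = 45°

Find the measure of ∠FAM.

Step 1: By the law of cosines on triangle AFM: AM² = 2² + 2² − 2·2·2·cos(60°) = 4, so AM = 2.
Step 2: By the inverse law of cosines on triangle FAM: cos(∠FAM) = (2² + 2² − 2²) / (2·2·2) = 4/8 = 0.5, so ∠FAM = 60°.

Therefore, the measure of angle ∠FAM = 60°.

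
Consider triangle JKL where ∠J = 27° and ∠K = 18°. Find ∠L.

angle L = 180 - 27 - 18 = 135 degrees.

135 degrees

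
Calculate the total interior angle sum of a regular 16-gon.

The sum of interior angles of an n-sided polygon is (n - 2) * 180.
For n = 16: (16 - 2) * 180 = 14 * 180 = 2520 degrees.

2520 degrees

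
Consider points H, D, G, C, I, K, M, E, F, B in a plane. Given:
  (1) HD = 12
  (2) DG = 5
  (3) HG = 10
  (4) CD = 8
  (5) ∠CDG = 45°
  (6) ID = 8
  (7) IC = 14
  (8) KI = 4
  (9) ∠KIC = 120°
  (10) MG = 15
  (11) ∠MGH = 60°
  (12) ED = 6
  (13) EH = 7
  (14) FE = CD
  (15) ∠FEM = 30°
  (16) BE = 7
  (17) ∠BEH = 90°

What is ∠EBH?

Step 1: By the law of cosines on triangle BEH: BH² = 7² + 7² − 2·7·7·cos(90°) = 98, so BH = 7·√2.
Step 2: By the inverse law of cosines on triangle EBH: cos(∠EBH) = (7² + (7·√2)² − 7²) / (2·7·7·√2) = 98/138.59 = 0.7071, so ∠EBH = 45°.

Therefore, the measure of angle ∠EBH = 45°.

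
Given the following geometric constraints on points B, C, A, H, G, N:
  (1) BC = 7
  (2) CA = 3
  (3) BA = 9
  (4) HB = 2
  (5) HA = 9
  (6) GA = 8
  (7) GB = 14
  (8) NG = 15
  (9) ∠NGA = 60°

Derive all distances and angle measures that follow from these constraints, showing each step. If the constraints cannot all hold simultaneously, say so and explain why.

The constraints are consistent.

Step 1: From AG = 8, GN = 15, and ∠AGN = 60°, by the law of cosines:
  AN² = AG² + GN² - 2·AG·GN·cos(60°) = 64 + 225 - 120 = 169
  AN = 13

Step 2: From BA = 9, BC = 7, AC = 3, by the inverse law of cosines:
  cos(∠ABC) = (BA² + BC² - AC²) / (2·BA·BC)
  ∠ABC = 16.2°

Step 3: From BA = 9, BG = 14, AG = 8, by the inverse law of cosines:
  cos(∠ABG) = (BA² + BG² - AG²) / (2·BA·BG)
  ∠ABG = 32.3°

Step 4: From BA = 9, BH = 2, AH = 9, by the inverse law of cosines:
  cos(∠ABH) = (BA² + BH² - AH²) / (2·BA·BH)
  ∠ABH = 83.62°

Step 5: From CA = 3, CB = 7, AB = 9, by the inverse law of cosines:
  cos(∠ACB) = (CA² + CB² - AB²) / (2·CA·CB)
  ∠ACB = 123.2°

Step 6: From AB = 9, AC = 3, BC = 7, by the inverse law of cosines:
  cos(∠BAC) = (AB² + AC² - BC²) / (2·AB·AC)
  ∠BAC = 40.6°

Step 7: From AB = 9, AG = 8, BG = 14, by the inverse law of cosines:
  cos(∠BAG) = (AB² + AG² - BG²) / (2·AB·AG)
  ∠BAG = 110.74°

Step 8: From AB = 9, AH = 9, BH = 2, by the inverse law of cosines:
  cos(∠BAH) = (AB² + AH² - BH²) / (2·AB·AH)
  ∠BAH = 12.76°

Step 9: From HA = 9, HB = 2, AB = 9, by the inverse law of cosines:
  cos(∠AHB) = (HA² + HB² - AB²) / (2·HA·HB)
  ∠AHB = 83.62°

Step 10: From GA = 8, GB = 14, AB = 9, by the inverse law of cosines:
  cos(∠AGB) = (GA² + GB² - AB²) / (2·GA·GB)
  ∠AGB = 36.96°

Step 11: From AG = 8, AN = 13, GN = 15, by the inverse law of cosines:
  cos(∠GAN) = (AG² + AN² - GN²) / (2·AG·AN)
  ∠GAN = 87.8°

Step 12: From NA = 13, NG = 15, AG = 8, by the inverse law of cosines:
  cos(∠ANG) = (NA² + NG² - AG²) / (2·NA·NG)
  ∠ANG = 32.2°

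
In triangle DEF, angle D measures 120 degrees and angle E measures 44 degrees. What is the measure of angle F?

angle F = 180 - 120 - 44 = 16 degrees.

16 degrees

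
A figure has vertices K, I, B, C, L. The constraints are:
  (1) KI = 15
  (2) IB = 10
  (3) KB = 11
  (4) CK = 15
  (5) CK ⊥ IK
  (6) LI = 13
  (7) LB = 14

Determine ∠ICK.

Step 1: By the law of cosines on triangle CKI: CI² = 15² + 15² − 2·15·15·cos(90°) = 450, so CI = 15·√2.
Step 2: By the inverse law of cosines on triangle ICK: cos(∠ICK) = ((15·√2)² + 15² − 15²) / (2·15·√2·15) = 450/636.4 = 0.7071, so ∠ICK = 45°.

Therefore, the measure of angle ∠ICK = 45°.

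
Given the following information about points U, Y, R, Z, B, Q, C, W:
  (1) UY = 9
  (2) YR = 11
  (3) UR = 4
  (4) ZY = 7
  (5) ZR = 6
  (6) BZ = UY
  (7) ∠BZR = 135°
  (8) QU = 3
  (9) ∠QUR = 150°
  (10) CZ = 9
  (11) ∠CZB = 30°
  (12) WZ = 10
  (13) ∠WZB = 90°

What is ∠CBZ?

From the given relations: BZ = UY = 9.
Step 1: By the law of cosines on triangle BZC: BC² = 9² + 9² − 2·9·9·cos(30°) = 21.7, so BC ≈ 4.66.
Step 2: By the inverse law of cosines on triangle CBZ: cos(∠CBZ) = (4.66² + 9² − 9²) / (2·4.66·9) = 21.7/83.86 = 0.2588, so ∠CBZ = 75°.

Therefore, the measure of angle ∠CBZ = 75°.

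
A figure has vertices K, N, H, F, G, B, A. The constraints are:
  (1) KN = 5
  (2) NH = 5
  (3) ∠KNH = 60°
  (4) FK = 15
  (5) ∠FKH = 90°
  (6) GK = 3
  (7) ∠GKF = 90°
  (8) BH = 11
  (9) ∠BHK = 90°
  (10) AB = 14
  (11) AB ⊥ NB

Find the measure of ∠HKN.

Step 1: By the law of cosines on triangle KNH: KH² = 5² + 5² − 2·5·5·cos(60°) = 25, so KH = 5.
Step 2: By the inverse law of cosines on triangle HKN: cos(∠HKN) = (5² + 5² − 5²) / (2·5·5) = 25/50 = 0.5, so ∠HKN = 60°.

Therefore, the measure of angle ∠HKN = 60°.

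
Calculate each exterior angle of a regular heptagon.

Each exterior angle of a regular n-gon is 360 / n.
For n = 7: 360 / 7 = 360/7 degrees.

360/7 degrees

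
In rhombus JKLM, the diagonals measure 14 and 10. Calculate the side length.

Half-diagonals are 7 and 5. side = sqrt(7^2 + 5^2) = sqrt(74)

sqrt(74)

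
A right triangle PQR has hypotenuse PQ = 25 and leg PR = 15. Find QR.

Rearranging the Pythagorean theorem to solve for the unknown leg:
leg^2 = hypotenuse^2 - known_leg^2 = 625 - 225 = 400
leg = sqrt(400) = 20.

20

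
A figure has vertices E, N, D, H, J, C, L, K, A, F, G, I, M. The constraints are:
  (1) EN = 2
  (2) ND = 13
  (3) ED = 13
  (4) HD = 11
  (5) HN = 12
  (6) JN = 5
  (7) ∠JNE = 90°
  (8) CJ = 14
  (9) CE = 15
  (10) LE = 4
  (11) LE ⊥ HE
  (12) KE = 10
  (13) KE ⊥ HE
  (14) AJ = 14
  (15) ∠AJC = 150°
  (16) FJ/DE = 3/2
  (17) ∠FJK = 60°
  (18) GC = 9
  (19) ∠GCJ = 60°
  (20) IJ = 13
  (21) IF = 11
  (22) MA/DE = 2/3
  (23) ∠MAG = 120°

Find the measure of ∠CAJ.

Step 1: By the law of cosines on triangle AJC: AC² = 14² + 14² − 2·14·14·cos(150°) = 731.48, so AC ≈ 27.05.
Step 2: By the inverse law of cosines on triangle CAJ: cos(∠CAJ) = (27.05² + 14² − 14²) / (2·27.05·14) = 731.48/757.29 = 0.9659, so ∠CAJ = 15°.

Therefore, the measure of angle ∠CAJ = 15°.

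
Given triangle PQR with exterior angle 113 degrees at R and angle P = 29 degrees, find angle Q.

angle Q = 113 - 29 = 84 degrees (exterior angle theorem).

84 degrees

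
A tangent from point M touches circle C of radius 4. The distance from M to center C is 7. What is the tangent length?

tangent = √(d² - r²) = √(7² - 4²) = √(49 - 16) = √33 = sqrt(33)

sqrt(33)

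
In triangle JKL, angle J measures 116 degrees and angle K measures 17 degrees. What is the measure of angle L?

angle L = 180 - 116 - 17 = 47 degrees.

47 degrees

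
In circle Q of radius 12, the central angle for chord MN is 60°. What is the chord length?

Chord = 2(12) sin(30°) = 12

12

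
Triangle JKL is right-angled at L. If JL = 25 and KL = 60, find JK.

In a right triangle, the square of the hypotenuse equals the sum of the squares of the two legs.
The legs are 25 and 60, so the hypotenuse = sqrt(625 + 3600) = sqrt(4225) = 65.

65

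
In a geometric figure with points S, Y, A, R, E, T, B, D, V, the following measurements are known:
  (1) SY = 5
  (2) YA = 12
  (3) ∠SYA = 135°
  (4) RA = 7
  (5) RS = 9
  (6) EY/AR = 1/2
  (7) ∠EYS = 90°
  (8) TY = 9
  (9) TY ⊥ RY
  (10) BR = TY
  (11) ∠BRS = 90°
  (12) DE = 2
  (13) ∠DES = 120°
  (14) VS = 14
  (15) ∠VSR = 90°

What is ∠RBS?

From the given relations: BR = TY = 9.
Step 1: By the law of cosines on triangle BRS: BS² = 9² + 9² − 2·9·9·cos(90°) = 162, so BS = 9·√2.
Step 2: By the inverse law of cosines on triangle RBS: cos(∠RBS) = (9² + (9·√2)² − 9²) / (2·9·9·√2) = 162/229.1 = 0.7071, so ∠RBS = 45°.

Therefore, the measure of angle ∠RBS = 45°.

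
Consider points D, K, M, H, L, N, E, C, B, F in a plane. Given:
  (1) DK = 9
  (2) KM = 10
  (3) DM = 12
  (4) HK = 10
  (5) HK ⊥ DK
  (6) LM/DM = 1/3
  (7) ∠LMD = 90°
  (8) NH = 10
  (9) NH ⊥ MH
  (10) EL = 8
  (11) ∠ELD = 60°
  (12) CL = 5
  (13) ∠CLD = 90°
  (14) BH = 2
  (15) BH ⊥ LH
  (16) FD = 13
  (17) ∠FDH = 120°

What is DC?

From the given relations: LM = 1/3·DM = 1/3·12 = 4.
Step 1: By the law of cosines on triangle LMD: LD² = 4² + 12² − 2·4·12·cos(90°) = 160, so LD = 4·√10.
Step 2: By the law of cosines on triangle DLC: DC² = (4·√10)² + 5² − 2·4·√10·5·cos(90°) = 185, so DC = √185.

Therefore, the length of DC = √185.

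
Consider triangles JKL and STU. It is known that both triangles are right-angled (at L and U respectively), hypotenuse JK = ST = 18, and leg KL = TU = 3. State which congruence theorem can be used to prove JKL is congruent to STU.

The given information matches HL: The hypotenuse and one leg of two right triangles are equal (Hypotenuse-Leg).

HL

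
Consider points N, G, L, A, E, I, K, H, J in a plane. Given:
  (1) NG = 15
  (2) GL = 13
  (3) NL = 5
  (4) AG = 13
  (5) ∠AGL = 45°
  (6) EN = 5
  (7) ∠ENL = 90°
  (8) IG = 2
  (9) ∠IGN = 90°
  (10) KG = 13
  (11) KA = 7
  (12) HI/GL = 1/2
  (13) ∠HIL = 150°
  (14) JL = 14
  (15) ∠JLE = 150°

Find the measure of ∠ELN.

Step 1: By the law of cosines on triangle LNE: LE² = 5² + 5² − 2·5·5·cos(90°) = 50, so LE = 5·√2.
Step 2: By the inverse law of cosines on triangle ELN: cos(∠ELN) = ((5·√2)² + 5² − 5²) / (2·5·√2·5) = 50/70.71 = 0.7071, so ∠ELN = 45°.

Therefore, the measure of angle ∠ELN = 45°.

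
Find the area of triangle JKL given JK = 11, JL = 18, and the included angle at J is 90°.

When two sides and the included angle are known, the area formula is (1/2)ab sin(C).
The height from one side to the opposite vertex is 18 sin(90°) = 18.
Area = (1/2) * 11 * 18 = 99.

99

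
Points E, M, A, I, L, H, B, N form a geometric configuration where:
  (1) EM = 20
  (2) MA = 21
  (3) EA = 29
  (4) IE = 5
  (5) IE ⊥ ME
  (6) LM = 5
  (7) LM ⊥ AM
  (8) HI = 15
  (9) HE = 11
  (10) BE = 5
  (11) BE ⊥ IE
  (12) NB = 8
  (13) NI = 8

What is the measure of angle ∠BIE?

Step 1: By the law of cosines on triangle IEB: IB² = 5² + 5² − 2·5·5·cos(90°) = 50, so IB = 5·√2.
Step 2: By the inverse law of cosines on triangle BIE: cos(∠BIE) = ((5·√2)² + 5² − 5²) / (2·5·√2·5) = 50/70.71 = 0.7071, so ∠BIE = 45°.

Therefore, the measure of angle ∠BIE = 45°.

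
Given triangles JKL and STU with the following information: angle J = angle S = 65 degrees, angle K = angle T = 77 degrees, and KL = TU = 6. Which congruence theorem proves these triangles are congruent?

The given information provides:
angle J = angle S = 65 degrees, angle K = angle T = 77 degrees, and KL = TU = 6
This matches the AAS congruence theorem.
Two pairs of corresponding angles and a non-included side are equal (Angle-Angle-Side).

AAS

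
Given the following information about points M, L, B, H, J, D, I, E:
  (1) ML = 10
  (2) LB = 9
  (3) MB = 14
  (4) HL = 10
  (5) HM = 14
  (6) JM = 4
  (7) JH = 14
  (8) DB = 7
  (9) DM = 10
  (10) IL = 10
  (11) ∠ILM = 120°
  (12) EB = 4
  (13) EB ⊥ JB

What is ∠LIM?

Step 1: By the law of cosines on triangle ILM: IM² = 10² + 10² − 2·10·10·cos(120°) = 300, so IM = 10·√3.
Step 2: By the inverse law of cosines on triangle LIM: cos(∠LIM) = (10² + (10·√3)² − 10²) / (2·10·10·√3) = 300/346.41 = 0.866, so ∠LIM = 30°.

Therefore, the measure of angle ∠LIM = 30°.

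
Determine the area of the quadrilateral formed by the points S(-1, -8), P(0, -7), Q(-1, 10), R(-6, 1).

Using the Shoelace formula for a quadrilateral (vertices in order):
Area = (1/2)|sum of (x_i * y_(i+1) - x_(i+1) * y_i)|
Terms: (-1*-7 - 0*-8) = 7, (0*10 - -1*-7) = -7, (-1*1 - -6*10) = 59, (-6*-8 - -1*1) = 49
Sum = 108
Area = (1/2)(108) = 54

54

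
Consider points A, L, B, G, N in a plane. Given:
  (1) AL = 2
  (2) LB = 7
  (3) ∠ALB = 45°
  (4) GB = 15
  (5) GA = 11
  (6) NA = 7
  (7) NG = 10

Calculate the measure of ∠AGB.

Step 1: By the law of cosines on triangle ALB: AB² = 2² + 7² − 2·2·7·cos(45°) = 33.2, so AB ≈ 5.76.
Step 2: By the inverse law of cosines on triangle AGB: cos(∠AGB) = (11² + 15² − 5.76²) / (2·11·15) = 312.8/330 = 0.9479, so ∠AGB = 18.58°.

Therefore, the measure of angle ∠AGB = 18.58°.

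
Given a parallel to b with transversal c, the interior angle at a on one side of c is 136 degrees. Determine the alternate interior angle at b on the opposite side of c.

Alternate interior angles formed by parallel lines and a transversal are equal.
The given angle is 136 degrees.
The alternate interior angle = 136 degrees.

136 degrees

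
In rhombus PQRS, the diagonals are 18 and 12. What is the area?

Area = (18 * 12) / 2 = 216 / 2 = 108

108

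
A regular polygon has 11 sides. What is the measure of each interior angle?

Each interior angle of a regular n-gon is (n - 2) * 180 / n.
For n = 11: (11 - 2) * 180 / 11 = 1620/11 = 1620/11 degrees.

1620/11 degrees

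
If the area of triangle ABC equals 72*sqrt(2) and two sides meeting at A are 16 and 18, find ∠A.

From the SAS area formula Area = (1/2)ab sin(C), rearranging gives sin(C) = 2*Area/(ab).
sin(C) = 2 * 72*sqrt(2) / (288) = sqrt(2)/2.
Therefore C = arcsin(sqrt(2)/2) = 45°.
Since sin(180° - C) = sin(C), the obtuse angle 135° gives the same area, so C = 45° or C = 135°.

45° or 135°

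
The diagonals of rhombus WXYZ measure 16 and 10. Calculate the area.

Area of a rhombus = (d1 * d2) / 2
Area = (16 * 10) / 2
Area = 160 / 2
Area = 80

80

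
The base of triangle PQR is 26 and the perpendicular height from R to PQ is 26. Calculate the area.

A triangle's area is half the area of a rectangle with the same base and height.
Area = (1/2) * 26 * 26 = 338.

338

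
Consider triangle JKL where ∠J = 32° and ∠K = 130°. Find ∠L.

angle L = 180 - 32 - 130 = 18 degrees.

18 degrees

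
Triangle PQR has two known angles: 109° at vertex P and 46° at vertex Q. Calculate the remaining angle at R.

Let angle R = x. Then 109 + 46 + x = 180.
x = 180 - 155 = 25 degrees.

25 degrees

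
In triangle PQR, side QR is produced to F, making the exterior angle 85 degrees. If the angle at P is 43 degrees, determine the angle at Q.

angle Q = 85 - 43 = 42 degrees (exterior angle theorem).

42 degrees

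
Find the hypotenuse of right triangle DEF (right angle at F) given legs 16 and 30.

By the Pythagorean theorem: DE^2 = DF^2 + EF^2
DE^2 = 16^2 + 30^2 = 256 + 900 = 1156
DE = sqrt(1156) = 34

34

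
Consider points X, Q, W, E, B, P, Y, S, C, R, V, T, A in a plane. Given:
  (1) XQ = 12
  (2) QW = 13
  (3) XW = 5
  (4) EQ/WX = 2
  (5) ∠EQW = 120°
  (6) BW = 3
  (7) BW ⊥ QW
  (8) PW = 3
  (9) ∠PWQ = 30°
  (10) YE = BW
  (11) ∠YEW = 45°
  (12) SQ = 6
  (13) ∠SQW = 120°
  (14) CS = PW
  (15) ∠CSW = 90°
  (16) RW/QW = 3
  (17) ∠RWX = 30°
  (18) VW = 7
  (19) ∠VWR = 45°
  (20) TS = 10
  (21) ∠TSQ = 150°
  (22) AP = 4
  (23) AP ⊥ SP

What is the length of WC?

From the given relations: CS = PW = 3.
Step 1: By the law of cosines on triangle SQW: SW² = 6² + 13² − 2·6·13·cos(120°) = 283, so SW ≈ 16.82.
Step 2: By the law of cosines on triangle WSC: WC² = 16.82² + 3² − 2·16.82·3·cos(90°) = 292, so WC = 2·√73.

Therefore, the length of WC = 2·√73.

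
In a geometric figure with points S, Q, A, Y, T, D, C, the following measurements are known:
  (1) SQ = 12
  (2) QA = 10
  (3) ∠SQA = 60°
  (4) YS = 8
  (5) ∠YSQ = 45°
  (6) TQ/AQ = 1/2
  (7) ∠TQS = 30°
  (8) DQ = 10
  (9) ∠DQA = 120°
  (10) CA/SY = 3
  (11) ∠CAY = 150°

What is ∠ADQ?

Step 1: By the law of cosines on triangle DQA: DA² = 10² + 10² − 2·10·10·cos(120°) = 300, so DA = 10·√3.
Step 2: By the inverse law of cosines on triangle ADQ: cos(∠ADQ) = ((10·√3)² + 10² − 10²) / (2·10·√3·10) = 300/346.41 = 0.866, so ∠ADQ = 30°.

Therefore, the measure of angle ∠ADQ = 30°.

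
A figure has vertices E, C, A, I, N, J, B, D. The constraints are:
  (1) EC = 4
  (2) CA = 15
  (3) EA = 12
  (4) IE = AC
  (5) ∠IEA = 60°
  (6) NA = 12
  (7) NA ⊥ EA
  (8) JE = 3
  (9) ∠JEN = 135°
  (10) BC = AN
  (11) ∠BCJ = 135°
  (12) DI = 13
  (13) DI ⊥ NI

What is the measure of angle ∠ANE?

Step 1: By the law of cosines on triangle NAE: NE² = 12² + 12² − 2·12·12·cos(90°) = 288, so NE = 12·√2.
Step 2: By the inverse law of cosines on triangle ANE: cos(∠ANE) = (12² + (12·√2)² − 12²) / (2·12·12·√2) = 288/407.29 = 0.7071, so ∠ANE = 45°.

Therefore, the measure of angle ∠ANE = 45°.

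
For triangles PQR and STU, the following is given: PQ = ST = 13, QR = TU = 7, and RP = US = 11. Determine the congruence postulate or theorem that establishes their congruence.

Consider the given information: PQ = ST = 13, QR = TU = 7, and RP = US = 11
This is not SAS or ASA: SAS requires two sides and the included angle between them. ASA requires two angles and the side between them.
The correct criterion is SSS. All three pairs of corresponding sides are equal (Side-Side-Side).

SSS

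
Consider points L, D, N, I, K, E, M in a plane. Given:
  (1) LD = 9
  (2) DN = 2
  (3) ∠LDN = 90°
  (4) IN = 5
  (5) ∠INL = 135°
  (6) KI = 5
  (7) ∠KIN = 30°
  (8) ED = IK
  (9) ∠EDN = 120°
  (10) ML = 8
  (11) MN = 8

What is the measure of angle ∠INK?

Step 1: By the law of cosines on triangle NIK: NK² = 5² + 5² − 2·5·5·cos(30°) = 6.7, so NK ≈ 2.59.
Step 2: By the inverse law of cosines on triangle INK: cos(∠INK) = (5² + 2.59² − 5²) / (2·5·2.59) = 6.7/25.88 = 0.2588, so ∠INK = 75°.

Therefore, the measure of angle ∠INK = 75°.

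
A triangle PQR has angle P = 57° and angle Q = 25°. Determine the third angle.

Let angle R = x. Then 57 + 25 + x = 180.
x = 180 - 82 = 98 degrees.

98 degrees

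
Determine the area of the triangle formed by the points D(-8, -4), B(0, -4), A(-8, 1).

Shoelace: Area = (1/2)|-8(-4-1) + 0(1--4) + -8(-4--4)| = (1/2)(40) = 20

20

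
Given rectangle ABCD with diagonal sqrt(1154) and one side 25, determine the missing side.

Using the Pythagorean theorem: d^2 = a^2 + b^2
b^2 = d^2 - a^2
b^2 = 1154 - 625
b^2 = 529
b = sqrt(529) = 23

23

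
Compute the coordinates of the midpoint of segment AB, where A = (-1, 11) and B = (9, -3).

The midpoint is the point halfway along the segment.
Move half the horizontal distance: -1 + (9 - -1)/2 = -1 + 10/2 = 4
Move half the vertical distance: 11 + (-3 - 11)/2 = 11 + -14/2 = 4
Midpoint = (4, 4)

(4, 4)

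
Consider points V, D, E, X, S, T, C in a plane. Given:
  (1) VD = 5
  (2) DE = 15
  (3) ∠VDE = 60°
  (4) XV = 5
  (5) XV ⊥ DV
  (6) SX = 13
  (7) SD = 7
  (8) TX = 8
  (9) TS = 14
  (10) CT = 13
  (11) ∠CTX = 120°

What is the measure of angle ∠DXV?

Step 1: By the law of cosines on triangle XVD: XD² = 5² + 5² − 2·5·5·cos(90°) = 50, so XD = 5·√2.
Step 2: By the inverse law of cosines on triangle DXV: cos(∠DXV) = ((5·√2)² + 5² − 5²) / (2·5·√2·5) = 50/70.71 = 0.7071, so ∠DXV = 45°.

Therefore, the measure of angle ∠DXV = 45°.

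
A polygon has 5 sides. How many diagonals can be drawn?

Each of the 5 vertices connects to 2 non-adjacent vertices via diagonals.
Total connections = 5 × 2 = 10, but each diagonal is counted twice.
Number of diagonals = 10 / 2 = 5.

5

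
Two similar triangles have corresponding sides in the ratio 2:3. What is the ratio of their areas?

Area scales with the square of linear dimensions. If every length is multiplied by 2/3, then the area is multiplied by (2/3)^2 = 4/9.
The area ratio is 4:9.

4:9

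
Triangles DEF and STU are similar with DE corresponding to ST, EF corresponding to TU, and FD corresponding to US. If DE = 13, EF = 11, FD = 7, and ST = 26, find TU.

Similar triangles have proportional sides. Setting up the proportion:
ST / DE = TU / EF
26 / 13 = TU / 11
TU = 11 * 26 / 13 = 22.

22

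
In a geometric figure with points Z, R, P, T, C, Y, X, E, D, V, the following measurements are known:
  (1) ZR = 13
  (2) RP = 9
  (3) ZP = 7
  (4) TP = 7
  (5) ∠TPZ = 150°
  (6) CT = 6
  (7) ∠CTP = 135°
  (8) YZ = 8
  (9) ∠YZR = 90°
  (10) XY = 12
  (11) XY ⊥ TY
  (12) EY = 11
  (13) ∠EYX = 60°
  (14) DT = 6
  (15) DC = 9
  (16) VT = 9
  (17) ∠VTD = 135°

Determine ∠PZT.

Step 1: By the law of cosines on triangle ZPT: ZT² = 7² + 7² − 2·7·7·cos(150°) = 182.87, so ZT ≈ 13.52.
Step 2: By the inverse law of cosines on triangle PZT: cos(∠PZT) = (7² + 13.52² − 7²) / (2·7·13.52) = 182.87/189.32 = 0.9659, so ∠PZT = 15°.

Therefore, the measure of angle ∠PZT = 15°.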